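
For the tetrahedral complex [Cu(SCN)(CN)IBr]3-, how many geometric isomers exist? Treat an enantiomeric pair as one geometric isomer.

1

Only one geometric arrangement is possible; it has no improper symmetry element, so it exists as a pair of enantiomers (2 stereoisomers).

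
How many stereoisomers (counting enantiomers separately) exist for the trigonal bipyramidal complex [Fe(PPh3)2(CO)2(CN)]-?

A trigonal bipyramid has two axial and three equatorial sites, which are chemically inequivalent.
Systematic enumeration (placing each ligand type in turn and discarding arrangements equivalent by rotation or reflection) gives 5 geometric isomers.
One of these lacks any improper symmetry element and so occurs as an enantiomeric pair, giving 5 + 1 = 6 stereoisomers in total.

6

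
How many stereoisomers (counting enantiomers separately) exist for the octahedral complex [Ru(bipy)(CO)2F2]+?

4

Each bipy is bidentate and must span two cis positions.
There are 3 geometric isomers: CO trans, F cis; CO cis, F cis (chiral); CO cis, F trans.
One of these lacks any improper symmetry element and so occurs as an enantiomeric pair, giving 3 + 1 = 4 stereoisomers in total.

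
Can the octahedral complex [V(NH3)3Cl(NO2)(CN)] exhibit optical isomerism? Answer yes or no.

yes

In an octahedral complex each vertex has one trans partner and four cis neighbours.
Systematic placement gives 4 geometric isomers: NH3 mer (3 arrangements); NH3 fac (chiral).
One of these lacks any improper symmetry element and so occurs as an enantiomeric pair, giving 4 + 1 = 5 stereoisomers in total.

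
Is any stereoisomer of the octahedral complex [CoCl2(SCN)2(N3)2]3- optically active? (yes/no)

In an octahedral complex each vertex has one trans partner and four cis neighbours.
Working through the distinct placements yields 5 geometric isomers: Cl trans, SCN trans, N3 trans; Cl trans, SCN cis, N3 cis; Cl cis, SCN trans, N3 cis; Cl cis, SCN cis, N3 cis (chiral); Cl cis, SCN cis, N3 trans.
One of these lacks any improper symmetry element and so occurs as an enantiomeric pair, giving 5 + 1 = 6 stereoisomers in total.

yes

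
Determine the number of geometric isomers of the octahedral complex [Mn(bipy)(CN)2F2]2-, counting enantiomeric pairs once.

3

Each bipy is bidentate and must span two cis positions.
There are 3 geometric isomers: CN trans, F cis; CN cis, F cis (chiral); CN cis, F trans.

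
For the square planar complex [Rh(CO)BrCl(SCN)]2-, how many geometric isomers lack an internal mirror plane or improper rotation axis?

0

A square has two trans pairs of vertices; adjacent vertices are cis.
Working through the distinct placements yields 3 geometric isomers: (Br/Cl trans, CO/SCN trans); (Br/SCN trans, CO/Cl trans); (Br/CO trans, Cl/SCN trans).
Each arrangement has an internal mirror plane or centre of symmetry, so none is chiral.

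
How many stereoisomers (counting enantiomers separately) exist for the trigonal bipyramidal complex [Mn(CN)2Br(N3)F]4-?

10

In a trigonal bipyramid the two axial positions differ from the three equatorial ones.
Placing the ligands in turn and identifying arrangements related by rotation or reflection leaves 7 distinct geometric isomers.
Of these, 3 lack any improper symmetry element and so occur as enantiomeric pairs, giving 7 + 3 = 10 stereoisomers in total.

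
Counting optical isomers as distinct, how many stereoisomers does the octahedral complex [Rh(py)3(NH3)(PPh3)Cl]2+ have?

5

In an octahedral complex each vertex has one trans partner and four cis neighbours.
Systematic placement gives 4 geometric isomers: py mer (3 arrangements); py fac (chiral).
One of these lacks any improper symmetry element and so occurs as an enantiomeric pair, giving 4 + 1 = 5 stereoisomers in total.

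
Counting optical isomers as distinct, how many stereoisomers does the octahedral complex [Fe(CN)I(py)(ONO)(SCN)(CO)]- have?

Systematic enumeration (placing each ligand type in turn and discarding arrangements equivalent by rotation or reflection) gives 15 geometric isomers.
Of these, 15 lack any improper symmetry element and so occur as enantiomeric pairs, giving 15 + 15 = 30 stereoisomers in total.

30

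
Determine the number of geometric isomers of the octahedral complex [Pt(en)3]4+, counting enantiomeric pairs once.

The six octahedral sites form three mutually perpendicular trans pairs.
Each en is bidentate and must span two cis positions.
Only one geometric arrangement is possible; it has no improper symmetry element, so it exists as a pair of enantiomers (2 stereoisomers).

1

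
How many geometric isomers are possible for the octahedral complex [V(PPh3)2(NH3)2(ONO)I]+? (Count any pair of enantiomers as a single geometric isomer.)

There are 6 geometric isomers: PPh3 trans, NH3 cis; PPh3 cis, NH3 cis (3 arrangements, 2 chiral); PPh3 trans, NH3 trans; PPh3 cis, NH3 trans.

6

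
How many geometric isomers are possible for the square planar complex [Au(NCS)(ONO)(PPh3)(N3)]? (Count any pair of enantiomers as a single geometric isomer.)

3

Working through the distinct placements yields 3 geometric isomers: (N3/ONO trans, NCS/PPh3 trans); (N3/PPh3 trans, NCS/ONO trans); (N3/NCS trans, ONO/PPh3 trans).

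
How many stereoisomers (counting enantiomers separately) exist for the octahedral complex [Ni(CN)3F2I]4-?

The six octahedral sites form three mutually perpendicular trans pairs.
There are 3 geometric isomers: CN mer, F cis; CN mer, F trans; CN fac, F cis.
Each arrangement has an internal mirror plane or centre of symmetry, so none is chiral.

3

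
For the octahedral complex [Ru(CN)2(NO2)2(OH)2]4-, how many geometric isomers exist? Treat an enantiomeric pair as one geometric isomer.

5

Working through the distinct placements yields 5 geometric isomers: CN trans, NO2 trans, OH trans; CN trans, NO2 cis, OH cis; CN cis, NO2 cis, OH trans; CN cis, NO2 cis, OH cis (chiral); CN cis, NO2 trans, OH cis.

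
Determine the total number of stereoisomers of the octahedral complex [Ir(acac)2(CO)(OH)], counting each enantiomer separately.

3

An octahedron has six vertices in three trans pairs; every non-trans pair is cis.
Each acac is bidentate and must span two cis positions.
Systematic placement gives 2 geometric isomers: CO and OH mutually trans; CO and OH mutually cis (chiral).
One of these lacks any improper symmetry element and so occurs as an enantiomeric pair, giving 2 + 1 = 3 stereoisomers in total.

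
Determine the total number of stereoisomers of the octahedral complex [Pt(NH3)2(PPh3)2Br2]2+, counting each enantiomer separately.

6

The six octahedral sites form three mutually perpendicular trans pairs.
Systematic placement gives 5 geometric isomers: NH3 trans, PPh3 trans, Br trans; NH3 cis, PPh3 cis, Br trans; NH3 cis, PPh3 trans, Br cis; NH3 cis, PPh3 cis, Br cis (chiral); NH3 trans, PPh3 cis, Br cis.
One of these lacks any improper symmetry element and so occurs as an enantiomeric pair, giving 5 + 1 = 6 stereoisomers in total.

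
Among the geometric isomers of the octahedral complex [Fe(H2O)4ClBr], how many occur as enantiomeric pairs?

0

The six octahedral sites form three mutually perpendicular trans pairs.
Working through the distinct placements yields 2 geometric isomers: Cl and Br mutually trans; Cl and Br mutually cis.
Each arrangement has an internal mirror plane or centre of symmetry, so none is chiral.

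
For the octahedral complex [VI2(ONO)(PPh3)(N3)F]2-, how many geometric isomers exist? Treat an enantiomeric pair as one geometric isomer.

9

Systematic enumeration (placing each ligand type in turn and discarding arrangements equivalent by rotation or reflection) gives 9 geometric isomers.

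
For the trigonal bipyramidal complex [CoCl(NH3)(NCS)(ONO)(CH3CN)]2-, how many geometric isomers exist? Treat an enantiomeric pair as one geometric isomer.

In a trigonal bipyramid the two axial positions differ from the three equatorial ones.
Placing the ligands in turn and identifying arrangements related by rotation or reflection leaves 10 distinct geometric isomers.

10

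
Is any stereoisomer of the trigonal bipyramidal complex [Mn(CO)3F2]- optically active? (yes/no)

A trigonal bipyramid has two axial and three equatorial sites, which are chemically inequivalent.
Systematic placement gives 3 geometric isomers: F both equatorial; F one axial, one equatorial; F both axial.
Each arrangement has an internal mirror plane or centre of symmetry, so none is chiral.

no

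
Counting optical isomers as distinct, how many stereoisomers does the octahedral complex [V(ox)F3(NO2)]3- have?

2

In an octahedral complex each vertex has one trans partner and four cis neighbours.
Each ox is bidentate and must span two cis positions.
Working through the distinct placements yields 2 geometric isomers: F mer; F fac.
Each arrangement has an internal mirror plane or centre of symmetry, so none is chiral.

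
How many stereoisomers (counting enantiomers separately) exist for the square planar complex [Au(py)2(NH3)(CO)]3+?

In a square planar complex each vertex has one trans partner and two cis neighbours.
There are 2 geometric isomers: py cis; py trans.
Each arrangement has an internal mirror plane or centre of symmetry, so none is chiral.

2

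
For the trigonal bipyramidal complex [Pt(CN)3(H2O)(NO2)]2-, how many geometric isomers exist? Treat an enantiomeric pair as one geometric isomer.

4

A trigonal bipyramid has two axial and three equatorial sites, which are chemically inequivalent.
Systematic placement gives 4 geometric isomers: H2O equatorial, NO2 equatorial; H2O axial, NO2 equatorial; H2O equatorial, NO2 axial; H2O axial, NO2 axial.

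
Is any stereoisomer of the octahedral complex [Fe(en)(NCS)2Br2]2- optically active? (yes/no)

Each en is bidentate and must span two cis positions.
Systematic placement gives 3 geometric isomers: NCS cis, Br trans; NCS cis, Br cis (chiral); NCS trans, Br cis.
One of these lacks any improper symmetry element and so occurs as an enantiomeric pair, giving 3 + 1 = 4 stereoisomers in total.

yes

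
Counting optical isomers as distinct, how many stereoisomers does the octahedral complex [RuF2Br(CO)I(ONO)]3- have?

15

An octahedron has six vertices in three trans pairs; every non-trans pair is cis.
Placing the ligands in turn and identifying arrangements related by rotation or reflection leaves 9 distinct geometric isomers.
Of these, 6 lack any improper symmetry element and so occur as enantiomeric pairs, giving 9 + 6 = 15 stereoisomers in total.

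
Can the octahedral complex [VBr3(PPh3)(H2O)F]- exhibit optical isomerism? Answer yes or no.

An octahedron has six vertices in three trans pairs; every non-trans pair is cis.
Systematic placement gives 4 geometric isomers: Br mer (3 arrangements); Br fac (chiral).
One of these lacks any improper symmetry element and so occurs as an enantiomeric pair, giving 4 + 1 = 5 stereoisomers in total.

yes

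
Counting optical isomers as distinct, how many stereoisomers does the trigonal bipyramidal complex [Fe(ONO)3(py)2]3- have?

A trigonal bipyramid has two axial and three equatorial sites, which are chemically inequivalent.
Working through the distinct placements yields 3 geometric isomers: py both equatorial; py one axial, one equatorial; py both axial.
Each arrangement has an internal mirror plane or centre of symmetry, so none is chiral.

3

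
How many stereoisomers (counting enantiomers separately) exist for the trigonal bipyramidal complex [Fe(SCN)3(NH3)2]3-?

A trigonal bipyramid has two axial and three equatorial sites, which are chemically inequivalent.
Systematic placement gives 3 geometric isomers: NH3 both axial; NH3 one axial, one equatorial; NH3 both equatorial.
Each arrangement has an internal mirror plane or centre of symmetry, so none is chiral.

3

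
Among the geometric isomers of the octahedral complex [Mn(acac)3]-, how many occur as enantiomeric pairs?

1

An octahedron has six vertices in three trans pairs; every non-trans pair is cis.
Each acac is bidentate and must span two cis positions.
Only one geometric arrangement is possible; it has no improper symmetry element, so it exists as a pair of enantiomers (2 stereoisomers).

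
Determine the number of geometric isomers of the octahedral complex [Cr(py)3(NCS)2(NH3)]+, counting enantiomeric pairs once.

3

Working through the distinct placements yields 3 geometric isomers: py mer, NCS trans; py mer, NCS cis; py fac, NCS cis.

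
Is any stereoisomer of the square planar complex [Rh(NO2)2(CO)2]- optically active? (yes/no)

no

A square has two trans pairs of vertices; adjacent vertices are cis.
Systematic placement gives 2 geometric isomers: NO2 cis; NO2 trans.
Each arrangement has an internal mirror plane or centre of symmetry, so none is chiral.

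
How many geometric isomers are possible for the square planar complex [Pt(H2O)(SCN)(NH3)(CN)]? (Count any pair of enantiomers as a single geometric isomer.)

3

A square has two trans pairs of vertices; adjacent vertices are cis.
There are 3 geometric isomers: (CN/NH3 trans, H2O/SCN trans); (CN/SCN trans, H2O/NH3 trans); (CN/H2O trans, NH3/SCN trans).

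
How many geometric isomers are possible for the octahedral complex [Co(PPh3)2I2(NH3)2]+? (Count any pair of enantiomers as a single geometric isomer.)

In an octahedral complex each vertex has one trans partner and four cis neighbours.
Working through the distinct placements yields 5 geometric isomers: PPh3 trans, I trans, NH3 trans; PPh3 cis, I trans, NH3 cis; PPh3 trans, I cis, NH3 cis; PPh3 cis, I cis, NH3 cis (chiral); PPh3 cis, I cis, NH3 trans.

5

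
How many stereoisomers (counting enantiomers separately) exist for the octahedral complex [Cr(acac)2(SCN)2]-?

3

An octahedron has six vertices in three trans pairs; every non-trans pair is cis.
Each acac is bidentate and must span two cis positions.
The distinct arrangements are (2 in all): SCN trans; SCN cis (chiral).
One of these lacks any improper symmetry element and so occurs as an enantiomeric pair, giving 2 + 1 = 3 stereoisomers in total.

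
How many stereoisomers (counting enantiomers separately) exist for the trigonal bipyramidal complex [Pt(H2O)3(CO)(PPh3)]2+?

4

There are 4 geometric isomers: CO axial, PPh3 equatorial; CO axial, PPh3 axial; CO equatorial, PPh3 equatorial; CO equatorial, PPh3 axial.
Each arrangement has an internal mirror plane or centre of symmetry, so none is chiral.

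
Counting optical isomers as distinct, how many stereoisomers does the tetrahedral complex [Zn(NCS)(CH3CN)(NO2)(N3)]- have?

2

All four vertices of a tetrahedron are equivalent and mutually adjacent, so cis/trans isomerism cannot arise.
Only one geometric arrangement is possible; it has no improper symmetry element, so it exists as a pair of enantiomers (2 stereoisomers).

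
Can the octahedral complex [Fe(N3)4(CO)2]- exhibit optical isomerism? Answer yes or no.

no

An octahedron has six vertices in three trans pairs; every non-trans pair is cis.
There are 2 geometric isomers: CO trans; CO cis.
Each arrangement has an internal mirror plane or centre of symmetry, so none is chiral.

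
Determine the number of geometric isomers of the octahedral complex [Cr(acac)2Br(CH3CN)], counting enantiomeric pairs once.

2

An octahedron has six vertices in three trans pairs; every non-trans pair is cis.
Each acac is bidentate and must span two cis positions.
Working through the distinct placements yields 2 geometric isomers: Br and CH3CN mutually trans; Br and CH3CN mutually cis (chiral).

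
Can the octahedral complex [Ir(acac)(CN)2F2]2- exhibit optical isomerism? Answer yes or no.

yes

In an octahedral complex each vertex has one trans partner and four cis neighbours.
Each acac is bidentate and must span two cis positions.
Systematic placement gives 3 geometric isomers: CN trans, F cis; CN cis, F cis (chiral); CN cis, F trans.
One of these lacks any improper symmetry element and so occurs as an enantiomeric pair, giving 3 + 1 = 4 stereoisomers in total.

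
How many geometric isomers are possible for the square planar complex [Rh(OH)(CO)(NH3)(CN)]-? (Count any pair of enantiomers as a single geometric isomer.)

A square has two trans pairs of vertices; adjacent vertices are cis.
Working through the distinct placements yields 3 geometric isomers: (CN/NH3 trans, CO/OH trans); (CN/OH trans, CO/NH3 trans); (CN/CO trans, NH3/OH trans).

3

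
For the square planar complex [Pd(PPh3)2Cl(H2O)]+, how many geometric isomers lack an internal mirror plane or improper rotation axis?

A square has two trans pairs of vertices; adjacent vertices are cis.
Systematic placement gives 2 geometric isomers: PPh3 cis; PPh3 trans.
Each arrangement has an internal mirror plane or centre of symmetry, so none is chiral.

0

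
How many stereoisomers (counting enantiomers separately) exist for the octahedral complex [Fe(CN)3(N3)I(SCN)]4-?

5

In an octahedral complex each vertex has one trans partner and four cis neighbours.
There are 4 geometric isomers: CN mer (3 arrangements); CN fac (chiral).
One of these lacks any improper symmetry element and so occurs as an enantiomeric pair, giving 4 + 1 = 5 stereoisomers in total.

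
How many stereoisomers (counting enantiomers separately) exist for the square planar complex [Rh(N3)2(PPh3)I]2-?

2

A square has two trans pairs of vertices; adjacent vertices are cis.
The distinct arrangements are (2 in all): N3 cis; N3 trans.
Each arrangement has an internal mirror plane or centre of symmetry, so none is chiral.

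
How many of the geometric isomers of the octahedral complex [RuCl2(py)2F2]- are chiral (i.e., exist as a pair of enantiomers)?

1

In an octahedral complex each vertex has one trans partner and four cis neighbours.
Systematic placement gives 5 geometric isomers: Cl trans, py trans, F trans; Cl trans, py cis, F cis; Cl cis, py trans, F cis; Cl cis, py cis, F cis (chiral); Cl cis, py cis, F trans.
One of these lacks any improper symmetry element and so occurs as an enantiomeric pair, giving 5 + 1 = 6 stereoisomers in total.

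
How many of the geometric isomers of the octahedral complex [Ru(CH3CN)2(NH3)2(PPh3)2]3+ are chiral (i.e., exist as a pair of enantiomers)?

The six octahedral sites form three mutually perpendicular trans pairs.
Working through the distinct placements yields 5 geometric isomers: CH3CN trans, NH3 trans, PPh3 trans; CH3CN trans, NH3 cis, PPh3 cis; CH3CN cis, NH3 cis, PPh3 trans; CH3CN cis, NH3 cis, PPh3 cis (chiral); CH3CN cis, NH3 trans, PPh3 cis.
One of these lacks any improper symmetry element and so occurs as an enantiomeric pair, giving 5 + 1 = 6 stereoisomers in total.

1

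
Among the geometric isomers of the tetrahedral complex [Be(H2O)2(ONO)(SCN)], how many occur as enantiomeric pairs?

0

Only one geometric arrangement is possible.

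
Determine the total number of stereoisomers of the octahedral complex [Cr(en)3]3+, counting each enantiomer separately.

2

An octahedron has six vertices in three trans pairs; every non-trans pair is cis.
Each en is bidentate and must span two cis positions.
Only one geometric arrangement is possible; it has no improper symmetry element, so it exists as a pair of enantiomers (2 stereoisomers).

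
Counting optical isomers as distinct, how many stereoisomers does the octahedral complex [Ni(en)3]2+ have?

2

Each en is bidentate and must span two cis positions.
Only one geometric arrangement is possible; it has no improper symmetry element, so it exists as a pair of enantiomers (2 stereoisomers).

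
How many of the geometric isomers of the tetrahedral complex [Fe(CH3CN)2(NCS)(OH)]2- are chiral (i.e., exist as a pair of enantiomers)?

0

All four vertices of a tetrahedron are equivalent and mutually adjacent, so cis/trans isomerism cannot arise.
Only one geometric arrangement is possible.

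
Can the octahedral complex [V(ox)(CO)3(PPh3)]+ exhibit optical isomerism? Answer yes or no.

no

The six octahedral sites form three mutually perpendicular trans pairs.
Each ox is bidentate and must span two cis positions.
There are 2 geometric isomers: CO mer; CO fac.
Each arrangement has an internal mirror plane or centre of symmetry, so none is chiral.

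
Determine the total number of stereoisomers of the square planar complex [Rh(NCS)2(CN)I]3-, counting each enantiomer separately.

In a square planar complex each vertex has one trans partner and two cis neighbours.
Working through the distinct placements yields 2 geometric isomers: NCS cis; NCS trans.
Each arrangement has an internal mirror plane or centre of symmetry, so none is chiral.

2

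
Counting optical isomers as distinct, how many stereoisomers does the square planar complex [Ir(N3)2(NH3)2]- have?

In a square planar complex each vertex has one trans partner and two cis neighbours.
Systematic placement gives 2 geometric isomers: N3 cis; N3 trans.
Each arrangement has an internal mirror plane or centre of symmetry, so none is chiral.

2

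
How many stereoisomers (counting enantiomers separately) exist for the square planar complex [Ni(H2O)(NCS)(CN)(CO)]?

Systematic placement gives 3 geometric isomers: (CN/H2O trans, CO/NCS trans); (CN/NCS trans, CO/H2O trans); (CN/CO trans, H2O/NCS trans).
Each arrangement has an internal mirror plane or centre of symmetry, so none is chiral.

3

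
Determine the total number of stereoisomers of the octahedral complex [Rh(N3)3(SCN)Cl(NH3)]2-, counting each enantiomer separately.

5

The six octahedral sites form three mutually perpendicular trans pairs.
Systematic placement gives 4 geometric isomers: N3 mer (3 arrangements); N3 fac (chiral).
One of these lacks any improper symmetry element and so occurs as an enantiomeric pair, giving 4 + 1 = 5 stereoisomers in total.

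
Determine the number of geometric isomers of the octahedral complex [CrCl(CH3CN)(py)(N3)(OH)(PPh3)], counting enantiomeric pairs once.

An octahedron has six vertices in three trans pairs; every non-trans pair is cis.
Exhaustive case analysis gives 15 geometric isomers.

15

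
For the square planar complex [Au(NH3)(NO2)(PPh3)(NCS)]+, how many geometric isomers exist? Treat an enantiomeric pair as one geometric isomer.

A square has two trans pairs of vertices; adjacent vertices are cis.
There are 3 geometric isomers: (NCS/NO2 trans, NH3/PPh3 trans); (NCS/PPh3 trans, NH3/NO2 trans); (NCS/NH3 trans, NO2/PPh3 trans).

3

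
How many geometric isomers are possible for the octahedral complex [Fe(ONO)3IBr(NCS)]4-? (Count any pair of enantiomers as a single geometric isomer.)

An octahedron has six vertices in three trans pairs; every non-trans pair is cis.
Systematic placement gives 4 geometric isomers: ONO mer (3 arrangements); ONO fac (chiral).

4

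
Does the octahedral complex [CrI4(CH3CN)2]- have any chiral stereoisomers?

no

In an octahedral complex each vertex has one trans partner and four cis neighbours.
Working through the distinct placements yields 2 geometric isomers: CH3CN trans; CH3CN cis.
Each arrangement has an internal mirror plane or centre of symmetry, so none is chiral.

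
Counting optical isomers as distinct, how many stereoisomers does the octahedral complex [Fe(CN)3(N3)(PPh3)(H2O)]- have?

Working through the distinct placements yields 4 geometric isomers: CN mer (3 arrangements); CN fac (chiral).
One of these lacks any improper symmetry element and so occurs as an enantiomeric pair, giving 4 + 1 = 5 stereoisomers in total.

5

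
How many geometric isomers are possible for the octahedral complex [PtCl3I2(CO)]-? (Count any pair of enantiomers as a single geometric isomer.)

3

An octahedron has six vertices in three trans pairs; every non-trans pair is cis.
There are 3 geometric isomers: Cl mer, I trans; Cl fac, I cis; Cl mer, I cis.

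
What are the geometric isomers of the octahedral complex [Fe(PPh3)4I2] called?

In an octahedral complex each vertex has one trans partner and four cis neighbours.
Working through the distinct placements yields 2 geometric isomers: I trans; I cis.

cis and trans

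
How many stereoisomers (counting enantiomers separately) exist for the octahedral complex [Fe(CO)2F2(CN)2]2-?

6

An octahedron has six vertices in three trans pairs; every non-trans pair is cis.
There are 5 geometric isomers: CO trans, F trans, CN trans; CO cis, F cis, CN trans; CO cis, F trans, CN cis; CO cis, F cis, CN cis (chiral); CO trans, F cis, CN cis.
One of these lacks any improper symmetry element and so occurs as an enantiomeric pair, giving 5 + 1 = 6 stereoisomers in total.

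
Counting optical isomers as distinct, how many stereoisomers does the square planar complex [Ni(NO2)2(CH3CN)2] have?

A square has two trans pairs of vertices; adjacent vertices are cis.
The distinct arrangements are (2 in all): NO2 cis; NO2 trans.
Each arrangement has an internal mirror plane or centre of symmetry, so none is chiral.

2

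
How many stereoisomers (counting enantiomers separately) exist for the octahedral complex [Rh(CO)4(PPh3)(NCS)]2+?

The six octahedral sites form three mutually perpendicular trans pairs.
The distinct arrangements are (2 in all): PPh3 and NCS mutually trans; PPh3 and NCS mutually cis.
Each arrangement has an internal mirror plane or centre of symmetry, so none is chiral.

2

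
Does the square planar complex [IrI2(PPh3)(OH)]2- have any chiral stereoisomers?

no

In a square planar complex each vertex has one trans partner and two cis neighbours.
The distinct arrangements are (2 in all): I cis; I trans.
Each arrangement has an internal mirror plane or centre of symmetry, so none is chiral.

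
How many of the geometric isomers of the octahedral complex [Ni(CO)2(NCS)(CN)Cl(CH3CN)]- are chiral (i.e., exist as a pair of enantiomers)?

An octahedron has six vertices in three trans pairs; every non-trans pair is cis.
Placing the ligands in turn and identifying arrangements related by rotation or reflection leaves 9 distinct geometric isomers.
Of these, 6 lack any improper symmetry element and so occur as enantiomeric pairs, giving 9 + 6 = 15 stereoisomers in total.

6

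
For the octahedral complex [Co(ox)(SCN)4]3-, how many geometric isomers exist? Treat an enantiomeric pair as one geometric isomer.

1

Each ox is bidentate and must span two cis positions.
Only one geometric arrangement is possible.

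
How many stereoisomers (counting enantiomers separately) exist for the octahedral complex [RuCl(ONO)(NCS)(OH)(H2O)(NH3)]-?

30

In an octahedral complex each vertex has one trans partner and four cis neighbours.
Systematic enumeration (placing each ligand type in turn and discarding arrangements equivalent by rotation or reflection) gives 15 geometric isomers.
Of these, 15 lack any improper symmetry element and so occur as enantiomeric pairs, giving 15 + 15 = 30 stereoisomers in total.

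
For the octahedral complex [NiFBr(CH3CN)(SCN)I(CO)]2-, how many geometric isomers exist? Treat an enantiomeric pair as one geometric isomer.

An octahedron has six vertices in three trans pairs; every non-trans pair is cis.
Systematic enumeration (placing each ligand type in turn and discarding arrangements equivalent by rotation or reflection) gives 15 geometric isomers.

15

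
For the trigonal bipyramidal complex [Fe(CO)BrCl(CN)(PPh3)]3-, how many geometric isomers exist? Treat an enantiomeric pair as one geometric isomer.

A trigonal bipyramid has two axial and three equatorial sites, which are chemically inequivalent.
Exhaustive case analysis gives 10 geometric isomers.

10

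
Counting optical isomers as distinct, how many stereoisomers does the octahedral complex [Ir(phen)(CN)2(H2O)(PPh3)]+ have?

6

The six octahedral sites form three mutually perpendicular trans pairs.
Each phen is bidentate and must span two cis positions.
Systematic placement gives 4 geometric isomers: CN trans; CN cis (3 arrangements, 2 chiral).
Of these, 2 lack any improper symmetry element and so occur as enantiomeric pairs, giving 4 + 2 = 6 stereoisomers in total.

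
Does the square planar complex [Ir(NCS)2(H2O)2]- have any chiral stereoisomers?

A square has two trans pairs of vertices; adjacent vertices are cis.
There are 2 geometric isomers: NCS cis; NCS trans.
Each arrangement has an internal mirror plane or centre of symmetry, so none is chiral.

no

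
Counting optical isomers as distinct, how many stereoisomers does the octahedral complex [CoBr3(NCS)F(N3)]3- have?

Systematic placement gives 4 geometric isomers: Br mer (3 arrangements); Br fac (chiral).
One of these lacks any improper symmetry element and so occurs as an enantiomeric pair, giving 4 + 1 = 5 stereoisomers in total.

5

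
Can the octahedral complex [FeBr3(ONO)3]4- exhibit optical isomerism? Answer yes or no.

no

In an octahedral complex each vertex has one trans partner and four cis neighbours.
Systematic placement gives 2 geometric isomers: Br mer; Br fac.
Each arrangement has an internal mirror plane or centre of symmetry, so none is chiral.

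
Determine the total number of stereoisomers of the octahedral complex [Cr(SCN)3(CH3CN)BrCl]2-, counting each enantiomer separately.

The six octahedral sites form three mutually perpendicular trans pairs.
The distinct arrangements are (4 in all): SCN mer (3 arrangements); SCN fac (chiral).
One of these lacks any improper symmetry element and so occurs as an enantiomeric pair, giving 4 + 1 = 5 stereoisomers in total.

5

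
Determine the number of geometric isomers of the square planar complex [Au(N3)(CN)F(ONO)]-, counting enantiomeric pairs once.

A square has two trans pairs of vertices; adjacent vertices are cis.
Systematic placement gives 3 geometric isomers: (CN/N3 trans, F/ONO trans); (CN/ONO trans, F/N3 trans); (CN/F trans, N3/ONO trans).

3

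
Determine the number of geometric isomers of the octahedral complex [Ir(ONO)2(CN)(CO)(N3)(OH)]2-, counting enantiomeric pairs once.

9

Placing the ligands in turn and identifying arrangements related by rotation or reflection leaves 9 distinct geometric isomers.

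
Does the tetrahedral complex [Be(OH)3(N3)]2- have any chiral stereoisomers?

All four vertices of a tetrahedron are equivalent and mutually adjacent, so cis/trans isomerism cannot arise.
Only one geometric arrangement is possible.

no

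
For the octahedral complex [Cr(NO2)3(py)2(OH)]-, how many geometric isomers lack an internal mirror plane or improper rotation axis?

0

There are 3 geometric isomers: NO2 mer, py trans; NO2 mer, py cis; NO2 fac, py cis.
Each arrangement has an internal mirror plane or centre of symmetry, so none is chiral.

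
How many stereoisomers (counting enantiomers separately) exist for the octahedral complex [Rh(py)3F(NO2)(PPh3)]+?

5

The six octahedral sites form three mutually perpendicular trans pairs.
Working through the distinct placements yields 4 geometric isomers: py mer (3 arrangements); py fac (chiral).
One of these lacks any improper symmetry element and so occurs as an enantiomeric pair, giving 4 + 1 = 5 stereoisomers in total.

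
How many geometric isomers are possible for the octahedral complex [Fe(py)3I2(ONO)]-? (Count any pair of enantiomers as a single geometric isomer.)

3

The six octahedral sites form three mutually perpendicular trans pairs.
Working through the distinct placements yields 3 geometric isomers: py mer, I trans; py mer, I cis; py fac, I cis.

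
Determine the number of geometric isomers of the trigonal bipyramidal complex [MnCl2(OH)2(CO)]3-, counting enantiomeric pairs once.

A trigonal bipyramid has two axial and three equatorial sites, which are chemically inequivalent.
Systematic enumeration (placing each ligand type in turn and discarding arrangements equivalent by rotation or reflection) gives 5 geometric isomers.

5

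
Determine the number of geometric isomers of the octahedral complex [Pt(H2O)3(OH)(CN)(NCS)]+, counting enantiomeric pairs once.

4

In an octahedral complex each vertex has one trans partner and four cis neighbours.
The distinct arrangements are (4 in all): H2O mer (3 arrangements); H2O fac (chiral).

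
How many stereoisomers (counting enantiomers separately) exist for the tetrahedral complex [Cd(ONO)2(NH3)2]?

In a tetrahedral complex all four positions are equivalent and every pair of ligands is adjacent — there is no cis/trans distinction.
Only one geometric arrangement is possible.

1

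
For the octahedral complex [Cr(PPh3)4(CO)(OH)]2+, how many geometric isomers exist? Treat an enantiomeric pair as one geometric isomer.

The six octahedral sites form three mutually perpendicular trans pairs.
There are 2 geometric isomers: CO and OH mutually trans; CO and OH mutually cis.

2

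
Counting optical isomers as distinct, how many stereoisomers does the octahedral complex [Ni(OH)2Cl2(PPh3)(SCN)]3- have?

8

In an octahedral complex each vertex has one trans partner and four cis neighbours.
Systematic placement gives 6 geometric isomers: OH trans, Cl trans; OH cis, Cl trans; OH cis, Cl cis (3 arrangements, 2 chiral); OH trans, Cl cis.
Of these, 2 lack any improper symmetry element and so occur as enantiomeric pairs, giving 6 + 2 = 8 stereoisomers in total.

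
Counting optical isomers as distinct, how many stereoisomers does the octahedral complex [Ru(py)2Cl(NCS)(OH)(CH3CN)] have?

In an octahedral complex each vertex has one trans partner and four cis neighbours.
Systematic enumeration (placing each ligand type in turn and discarding arrangements equivalent by rotation or reflection) gives 9 geometric isomers.
Of these, 6 lack any improper symmetry element and so occur as enantiomeric pairs, giving 9 + 6 = 15 stereoisomers in total.

15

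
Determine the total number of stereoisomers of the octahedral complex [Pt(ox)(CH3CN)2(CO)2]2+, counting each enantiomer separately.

4

An octahedron has six vertices in three trans pairs; every non-trans pair is cis.
Each ox is bidentate and must span two cis positions.
Working through the distinct placements yields 3 geometric isomers: CH3CN trans, CO cis; CH3CN cis, CO cis (chiral); CH3CN cis, CO trans.
One of these lacks any improper symmetry element and so occurs as an enantiomeric pair, giving 3 + 1 = 4 stereoisomers in total.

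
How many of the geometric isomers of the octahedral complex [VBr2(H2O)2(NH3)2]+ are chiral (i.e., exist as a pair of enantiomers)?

1

An octahedron has six vertices in three trans pairs; every non-trans pair is cis.
Systematic placement gives 5 geometric isomers: Br trans, H2O trans, NH3 trans; Br trans, H2O cis, NH3 cis; Br cis, H2O cis, NH3 trans; Br cis, H2O cis, NH3 cis (chiral); Br cis, H2O trans, NH3 cis.
One of these lacks any improper symmetry element and so occurs as an enantiomeric pair, giving 5 + 1 = 6 stereoisomers in total.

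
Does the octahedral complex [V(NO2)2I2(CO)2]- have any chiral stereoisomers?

yes

In an octahedral complex each vertex has one trans partner and four cis neighbours.
Systematic placement gives 5 geometric isomers: NO2 trans, I trans, CO trans; NO2 cis, I cis, CO trans; NO2 trans, I cis, CO cis; NO2 cis, I cis, CO cis (chiral); NO2 cis, I trans, CO cis.
One of these lacks any improper symmetry element and so occurs as an enantiomeric pair, giving 5 + 1 = 6 stereoisomers in total.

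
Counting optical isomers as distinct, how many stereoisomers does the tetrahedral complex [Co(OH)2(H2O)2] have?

In a tetrahedral complex all four positions are equivalent and every pair of ligands is adjacent — there is no cis/trans distinction.
Only one geometric arrangement is possible.

1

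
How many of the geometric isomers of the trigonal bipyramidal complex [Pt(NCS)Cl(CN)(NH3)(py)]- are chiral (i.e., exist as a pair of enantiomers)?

In a trigonal bipyramid the two axial positions differ from the three equatorial ones.
Systematic enumeration (placing each ligand type in turn and discarding arrangements equivalent by rotation or reflection) gives 10 geometric isomers.
Of these, 10 lack any improper symmetry element and so occur as enantiomeric pairs, giving 10 + 10 = 20 stereoisomers in total.

10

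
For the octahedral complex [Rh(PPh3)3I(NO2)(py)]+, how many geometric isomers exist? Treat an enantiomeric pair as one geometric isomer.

Working through the distinct placements yields 4 geometric isomers: PPh3 mer (3 arrangements); PPh3 fac (chiral).

4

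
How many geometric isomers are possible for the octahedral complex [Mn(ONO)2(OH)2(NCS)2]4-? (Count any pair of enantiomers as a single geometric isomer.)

The six octahedral sites form three mutually perpendicular trans pairs.
Working through the distinct placements yields 5 geometric isomers: ONO trans, OH trans, NCS trans; ONO cis, OH cis, NCS trans; ONO trans, OH cis, NCS cis; ONO cis, OH cis, NCS cis (chiral); ONO cis, OH trans, NCS cis.

5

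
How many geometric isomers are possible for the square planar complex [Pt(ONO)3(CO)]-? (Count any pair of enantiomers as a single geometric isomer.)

1

A square has two trans pairs of vertices; adjacent vertices are cis.
Only one geometric arrangement is possible.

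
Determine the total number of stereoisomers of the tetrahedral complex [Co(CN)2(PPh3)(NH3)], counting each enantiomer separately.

All four vertices of a tetrahedron are equivalent and mutually adjacent, so cis/trans isomerism cannot arise.
Only one geometric arrangement is possible.

1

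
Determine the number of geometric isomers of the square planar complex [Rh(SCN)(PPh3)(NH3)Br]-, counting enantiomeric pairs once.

3

The distinct arrangements are (3 in all): (Br/PPh3 trans, NH3/SCN trans); (Br/SCN trans, NH3/PPh3 trans); (Br/NH3 trans, PPh3/SCN trans).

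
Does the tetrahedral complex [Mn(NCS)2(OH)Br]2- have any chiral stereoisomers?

Only one geometric arrangement is possible.

no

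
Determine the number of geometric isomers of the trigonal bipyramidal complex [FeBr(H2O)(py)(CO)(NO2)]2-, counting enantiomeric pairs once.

10

In a trigonal bipyramid the two axial positions differ from the three equatorial ones.
Systematic enumeration (placing each ligand type in turn and discarding arrangements equivalent by rotation or reflection) gives 10 geometric isomers.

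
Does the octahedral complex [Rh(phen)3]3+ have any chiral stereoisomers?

yes

Each phen is bidentate and must span two cis positions.
Only one geometric arrangement is possible; it has no improper symmetry element, so it exists as a pair of enantiomers (2 stereoisomers).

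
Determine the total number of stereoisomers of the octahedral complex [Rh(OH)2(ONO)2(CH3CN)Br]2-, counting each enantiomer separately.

8

In an octahedral complex each vertex has one trans partner and four cis neighbours.
Systematic placement gives 6 geometric isomers: OH trans, ONO trans; OH cis, ONO cis (3 arrangements, 2 chiral); OH cis, ONO trans; OH trans, ONO cis.
Of these, 2 lack any improper symmetry element and so occur as enantiomeric pairs, giving 6 + 2 = 8 stereoisomers in total.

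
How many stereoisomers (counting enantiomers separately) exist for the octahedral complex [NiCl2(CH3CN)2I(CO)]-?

The six octahedral sites form three mutually perpendicular trans pairs.
Systematic placement gives 6 geometric isomers: Cl cis, CH3CN trans; Cl trans, CH3CN trans; Cl cis, CH3CN cis (3 arrangements, 2 chiral); Cl trans, CH3CN cis.
Of these, 2 lack any improper symmetry element and so occur as enantiomeric pairs, giving 6 + 2 = 8 stereoisomers in total.

8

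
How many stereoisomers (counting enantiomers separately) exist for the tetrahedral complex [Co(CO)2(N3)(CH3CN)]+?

All four vertices of a tetrahedron are equivalent and mutually adjacent, so cis/trans isomerism cannot arise.
Only one geometric arrangement is possible.

1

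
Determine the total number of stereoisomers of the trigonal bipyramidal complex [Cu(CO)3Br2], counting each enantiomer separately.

A trigonal bipyramid has two axial and three equatorial sites, which are chemically inequivalent.
Working through the distinct placements yields 3 geometric isomers: Br both axial; Br one axial, one equatorial; Br both equatorial.
Each arrangement has an internal mirror plane or centre of symmetry, so none is chiral.

3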